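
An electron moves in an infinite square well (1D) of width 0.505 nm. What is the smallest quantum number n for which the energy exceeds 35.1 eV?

E_1 = h²/(8m_eL²) = 2.362×10^-19 J = 1.474 eV.
Need n² > 35.1/1.474 = 23.81, i.e. n > 4.880.
The smallest integer satisfying this is n = 5.

n = 5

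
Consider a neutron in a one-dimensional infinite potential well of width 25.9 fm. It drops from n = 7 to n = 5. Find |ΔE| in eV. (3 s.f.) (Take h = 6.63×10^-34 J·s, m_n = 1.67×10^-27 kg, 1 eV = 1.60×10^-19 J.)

E_1 = h²/(8m_nL²) = 4.905×10^-14 J.
|ΔE| = |7² − 5²|·E_1 = 24·4.905×10^-14 J = 1.177×10^-12 J = 7.36×10^6 eV.

|ΔE| = 7.36×10^6 eV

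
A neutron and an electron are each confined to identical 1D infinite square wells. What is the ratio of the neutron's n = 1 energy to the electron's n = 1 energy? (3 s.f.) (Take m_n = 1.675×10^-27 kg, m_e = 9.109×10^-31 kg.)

E_n ∝ 1/m at fixed n and L, so the ratio is m_e/m_n = 9.109×10^-31/1.675×10^-27 = 5.44×10^-4.

5.44×10^-4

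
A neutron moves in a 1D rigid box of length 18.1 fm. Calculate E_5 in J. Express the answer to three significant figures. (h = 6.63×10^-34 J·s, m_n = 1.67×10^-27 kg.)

E_5 = 2.51×10^-12 J

For an infinite well E_n = n²h²/(8m_nL²), so E_1 = h²/(8m_nL²) = (6.63×10^-34)²/(8·1.67×10^-27·(1.81×10^-14 m)²) = 1.004×10^-13 J.
Then E_5 = 5²·E_1 = 25·1.004×10^-13 J = 2.51×10^-12 J.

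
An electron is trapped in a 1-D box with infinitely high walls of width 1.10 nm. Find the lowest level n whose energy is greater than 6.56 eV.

E_1 = h²/(8m_eL²) = 4.979×10^-20 J = 0.3108 eV.
Need n² > 6.56/0.3108 = 21.11, i.e. n > 4.595.
The smallest integer satisfying this is n = 5.

n = 5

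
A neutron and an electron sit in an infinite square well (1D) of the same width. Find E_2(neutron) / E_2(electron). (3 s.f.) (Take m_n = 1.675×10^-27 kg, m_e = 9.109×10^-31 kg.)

E_n ∝ 1/m at fixed n and L, so the ratio is m_e/m_n = 9.109×10^-31/1.675×10^-27 = 5.44×10^-4.

5.44×10^-4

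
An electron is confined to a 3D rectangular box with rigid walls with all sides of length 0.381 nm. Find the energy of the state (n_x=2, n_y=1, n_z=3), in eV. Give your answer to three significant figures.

E = 36.3 eV

For a 3D rectangular well E = (h²/8m_e)·Σ n_i²/L_i² = (6.626×10^-34)²/(8·9.109×10^-31) · [2²/(0.381 nm)² + 1²/(0.381 nm)² + 3²/(0.381 nm)²].
Evaluating gives E = 5.811×10^-18 J = 36.3 eV.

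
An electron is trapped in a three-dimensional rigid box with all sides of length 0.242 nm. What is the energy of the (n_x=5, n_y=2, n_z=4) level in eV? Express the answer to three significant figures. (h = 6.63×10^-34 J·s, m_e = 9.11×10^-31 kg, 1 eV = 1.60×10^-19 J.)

E = 290 eV

For a 3D rectangular well E = (h²/8m_e)·Σ n_i²/L_i² = (6.63×10^-34)²/(8·9.11×10^-31) · [5²/(0.242 nm)² + 2²/(0.242 nm)² + 4²/(0.242 nm)²].
Evaluating gives E = 4.634×10^-17 J = 290 eV.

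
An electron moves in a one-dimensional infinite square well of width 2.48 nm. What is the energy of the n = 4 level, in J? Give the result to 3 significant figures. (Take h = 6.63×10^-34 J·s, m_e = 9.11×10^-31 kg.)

For an infinite well E_n = n²h²/(8m_eL²), so E_1 = h²/(8m_eL²) = (6.63×10^-34)²/(8·9.11×10^-31·(2.48×10^-9 m)²) = 9.807×10^-21 J.
Then E_4 = 4²·E_1 = 16·9.807×10^-21 J = 1.57×10^-19 J.

E_4 = 1.57×10^-19 J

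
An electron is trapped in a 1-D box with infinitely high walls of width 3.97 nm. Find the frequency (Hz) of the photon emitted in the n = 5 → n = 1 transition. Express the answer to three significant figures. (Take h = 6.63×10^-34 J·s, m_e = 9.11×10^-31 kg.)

E_1 = h²/(8m_eL²) = 3.827×10^-21 J and ΔE = (5² − 1²)E_1 = 9.185×10^-20 J.
f = ΔE/h = 9.185×10^-20/6.63×10^-34 = 1.39×10^14 Hz.

f = 1.39×10^14 Hz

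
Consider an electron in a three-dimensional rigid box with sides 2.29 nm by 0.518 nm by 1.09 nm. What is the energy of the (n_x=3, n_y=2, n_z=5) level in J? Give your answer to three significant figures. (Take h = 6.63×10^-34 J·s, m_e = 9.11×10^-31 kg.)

E = 2.27×10^-18 J

For a 3D rectangular well E = (h²/8m_e)·Σ n_i²/L_i² = (6.63×10^-34)²/(8·9.11×10^-31) · [3²/(2.29 nm)² + 2²/(0.518 nm)² + 5²/(1.09 nm)²].
Evaluating gives E = 2.27×10^-18 J.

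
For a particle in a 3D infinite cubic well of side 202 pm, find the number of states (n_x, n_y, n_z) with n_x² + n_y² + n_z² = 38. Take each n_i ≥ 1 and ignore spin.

The level has n_x² + n_y² + n_z² = 38. The ordered positive-integer solutions are (1, 1, 6), (1, 6, 1), (2, 3, 5), (2, 5, 3), (3, 2, 5), (3, 5, 2), (5, 2, 3), (5, 3, 2), (6, 1, 1).
That gives 9 states.

degeneracy = 9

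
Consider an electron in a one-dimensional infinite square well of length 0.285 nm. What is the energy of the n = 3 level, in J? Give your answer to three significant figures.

For an infinite well E_n = n²h²/(8m_eL²), so E_1 = h²/(8m_eL²) = (6.626×10^-34)²/(8·9.109×10^-31·(2.85×10^-10 m)²) = 7.417×10^-19 J.
Then E_3 = 3²·E_1 = 9·7.417×10^-19 J = 6.68×10^-18 J.

E_3 = 6.68×10^-18 J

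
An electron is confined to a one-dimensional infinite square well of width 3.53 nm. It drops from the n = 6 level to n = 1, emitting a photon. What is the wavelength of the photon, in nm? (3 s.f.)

λ = 1.17×10^3 nm

E_1 = h²/(8m_eL²) = 4.835×10^-21 J, so ΔE = (6² − 1²)E_1 = 1.692×10^-19 J.
λ = hc/ΔE = (6.626×10^-34·2.998×10^8)/1.692×10^-19 = 1.17×10^-6 m = 1.17×10^3 nm.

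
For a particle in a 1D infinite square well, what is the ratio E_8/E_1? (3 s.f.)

64.0

E_n ∝ n², so E_8/E_1 = 8²/1² = 64/1 = 64.0.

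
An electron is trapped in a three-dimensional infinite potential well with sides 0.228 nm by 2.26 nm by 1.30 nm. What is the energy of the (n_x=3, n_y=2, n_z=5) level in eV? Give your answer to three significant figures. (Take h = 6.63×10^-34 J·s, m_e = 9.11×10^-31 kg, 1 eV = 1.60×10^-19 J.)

For a 3D rectangular well E = (h²/8m_e)·Σ n_i²/L_i² = (6.63×10^-34)²/(8·9.11×10^-31) · [3²/(0.228 nm)² + 2²/(2.26 nm)² + 5²/(1.30 nm)²].
Evaluating gives E = 1.138×10^-17 J = 71.1 eV.

E = 71.1 eV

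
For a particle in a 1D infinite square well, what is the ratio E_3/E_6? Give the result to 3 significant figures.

E_n ∝ n², so E_3/E_6 = 3²/6² = 9/36 = 0.250.

0.250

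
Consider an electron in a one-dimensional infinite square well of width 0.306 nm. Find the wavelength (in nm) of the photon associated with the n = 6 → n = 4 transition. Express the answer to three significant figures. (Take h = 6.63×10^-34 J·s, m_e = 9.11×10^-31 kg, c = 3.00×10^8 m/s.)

λ = 15.4 nm

E_1 = h²/(8m_eL²) = 6.441×10^-19 J, so ΔE = (6² − 4²)E_1 = 1.288×10^-17 J.
λ = hc/ΔE = (6.63×10^-34·3.00×10^8)/1.288×10^-17 = 1.54×10^-8 m = 15.4 nm.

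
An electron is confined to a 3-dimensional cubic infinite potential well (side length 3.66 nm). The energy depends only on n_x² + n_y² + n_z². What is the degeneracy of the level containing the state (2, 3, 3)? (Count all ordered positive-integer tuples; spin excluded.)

degeneracy = 3

The level has n_x² + n_y² + n_z² = 22. The ordered positive-integer solutions are (2, 3, 3), (3, 2, 3), (3, 3, 2).
That gives 3 states.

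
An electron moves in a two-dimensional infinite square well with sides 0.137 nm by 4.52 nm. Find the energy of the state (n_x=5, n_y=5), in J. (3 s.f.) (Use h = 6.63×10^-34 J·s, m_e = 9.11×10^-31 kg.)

For a 2D rectangular well E = (h²/8m_e)·Σ n_i²/L_i² = (6.63×10^-34)²/(8·9.11×10^-31) · [5²/(0.137 nm)² + 5²/(4.52 nm)²].
Evaluating gives E = 8.04×10^-17 J.

E = 8.04×10^-17 J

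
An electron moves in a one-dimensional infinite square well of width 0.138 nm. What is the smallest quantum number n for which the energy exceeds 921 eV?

n = 7

E_1 = h²/(8m_eL²) = 3.164×10^-18 J = 19.75 eV.
Need n² > 921/19.75 = 46.63, i.e. n > 6.829.
The smallest integer satisfying this is n = 7.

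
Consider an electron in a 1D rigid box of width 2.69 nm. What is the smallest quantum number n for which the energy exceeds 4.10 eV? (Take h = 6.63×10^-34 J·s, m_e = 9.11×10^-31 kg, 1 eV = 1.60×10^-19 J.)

E_1 = h²/(8m_eL²) = 8.335×10^-21 J = 0.05209 eV.
Need n² > 4.10/0.05209 = 78.71, i.e. n > 8.872.
The smallest integer satisfying this is n = 9.

n = 9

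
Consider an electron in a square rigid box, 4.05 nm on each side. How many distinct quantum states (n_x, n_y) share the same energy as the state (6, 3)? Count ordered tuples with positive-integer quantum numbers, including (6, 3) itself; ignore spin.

degeneracy = 2

The level has n_x² + n_y² = 45. The ordered positive-integer solutions are (3, 6), (6, 3).
That gives 2 states.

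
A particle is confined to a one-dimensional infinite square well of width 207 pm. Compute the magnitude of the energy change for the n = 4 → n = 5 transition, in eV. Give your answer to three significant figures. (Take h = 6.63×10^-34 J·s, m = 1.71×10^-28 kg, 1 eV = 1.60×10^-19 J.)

|ΔE| = 0.422 eV

E_1 = h²/(8mL²) = 7.499×10^-21 J.
|ΔE| = |4² − 5²|·E_1 = 9·7.499×10^-21 J = 6.749×10^-20 J = 0.422 eV.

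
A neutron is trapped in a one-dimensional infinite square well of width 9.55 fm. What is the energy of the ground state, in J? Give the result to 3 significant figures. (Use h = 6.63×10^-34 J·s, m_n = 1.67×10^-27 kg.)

E_1 = 3.61×10^-13 J

For an infinite well E_n = n²h²/(8m_nL²), so E_1 = h²/(8m_nL²) = (6.63×10^-34)²/(8·1.67×10^-27·(9.55×10^-15 m)²) = 3.608×10^-13 J.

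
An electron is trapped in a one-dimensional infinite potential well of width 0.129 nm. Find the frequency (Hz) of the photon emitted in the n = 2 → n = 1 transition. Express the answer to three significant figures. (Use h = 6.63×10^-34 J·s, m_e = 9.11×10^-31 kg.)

f = 1.64×10^16 Hz

E_1 = h²/(8m_eL²) = 3.624×10^-18 J and ΔE = (2² − 1²)E_1 = 1.087×10^-17 J.
f = ΔE/h = 1.087×10^-17/6.63×10^-34 = 1.64×10^16 Hz.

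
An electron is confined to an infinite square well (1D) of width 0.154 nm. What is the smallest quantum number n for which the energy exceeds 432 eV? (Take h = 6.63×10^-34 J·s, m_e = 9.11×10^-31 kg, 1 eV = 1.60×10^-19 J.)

n = 6

E_1 = h²/(8m_eL²) = 2.543×10^-18 J = 15.89 eV.
Need n² > 432/15.89 = 27.19, i.e. n > 5.214.
The smallest integer satisfying this is n = 6.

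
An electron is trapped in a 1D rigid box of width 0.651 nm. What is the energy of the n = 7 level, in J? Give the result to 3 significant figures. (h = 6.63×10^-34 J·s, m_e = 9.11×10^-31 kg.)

E_7 = 6.97×10^-18 J

For an infinite well E_n = n²h²/(8m_eL²), so E_1 = h²/(8m_eL²) = (6.63×10^-34)²/(8·9.11×10^-31·(6.51×10^-10 m)²) = 1.423×10^-19 J.
Then E_7 = 7²·E_1 = 49·1.423×10^-19 J = 6.97×10^-18 J.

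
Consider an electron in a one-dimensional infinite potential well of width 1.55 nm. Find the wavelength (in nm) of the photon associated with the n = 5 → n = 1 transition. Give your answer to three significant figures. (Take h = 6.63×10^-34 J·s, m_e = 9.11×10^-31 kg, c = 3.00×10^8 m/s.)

λ = 330 nm

E_1 = h²/(8m_eL²) = 2.510×10^-20 J, so ΔE = (5² − 1²)E_1 = 6.024×10^-19 J.
λ = hc/ΔE = (6.63×10^-34·3.00×10^8)/6.024×10^-19 = 3.30×10^-7 m = 330 nm.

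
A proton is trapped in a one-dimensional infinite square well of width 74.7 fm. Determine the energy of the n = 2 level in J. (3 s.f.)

E_2 = 2.35×10^-14 J

For an infinite well E_n = n²h²/(8m_pL²), so E_1 = h²/(8m_pL²) = (6.626×10^-34)²/(8·1.673×10^-27·(7.47×10^-14 m)²) = 5.879×10^-15 J.
Then E_2 = 2²·E_1 = 4·5.879×10^-15 J = 2.35×10^-14 J.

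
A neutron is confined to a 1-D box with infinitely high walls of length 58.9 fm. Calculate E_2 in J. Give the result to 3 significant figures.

For an infinite well E_n = n²h²/(8m_nL²), so E_1 = h²/(8m_nL²) = (6.626×10^-34)²/(8·1.675×10^-27·(5.89×10^-14 m)²) = 9.444×10^-15 J.
Then E_2 = 2²·E_1 = 4·9.444×10^-15 J = 3.78×10^-14 J.

E_2 = 3.78×10^-14 J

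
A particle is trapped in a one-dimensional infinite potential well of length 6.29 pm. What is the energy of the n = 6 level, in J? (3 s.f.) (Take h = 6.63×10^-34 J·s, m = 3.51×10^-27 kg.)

E_6 = 1.42×10^-17 J

For an infinite well E_n = n²h²/(8mL²), so E_1 = h²/(8mL²) = (6.63×10^-34)²/(8·3.51×10^-27·(6.29×10^-12 m)²) = 3.957×10^-19 J.
Then E_6 = 6²·E_1 = 36·3.957×10^-19 J = 1.42×10^-17 J.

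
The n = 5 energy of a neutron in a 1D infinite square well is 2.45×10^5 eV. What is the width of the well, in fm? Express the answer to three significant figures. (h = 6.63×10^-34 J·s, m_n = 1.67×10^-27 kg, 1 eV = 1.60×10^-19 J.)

From E_n = n²h²/(8m_nL²), L = n·h/√(8m_nE_n).
E_5 = 2.45×10^5 eV = 3.920×10^-14 J, so L = 5·6.63×10^-34/√(8·1.67×10^-27·3.920×10^-14) = 1.45×10^-13 m = 145 fm.

L = 145 fm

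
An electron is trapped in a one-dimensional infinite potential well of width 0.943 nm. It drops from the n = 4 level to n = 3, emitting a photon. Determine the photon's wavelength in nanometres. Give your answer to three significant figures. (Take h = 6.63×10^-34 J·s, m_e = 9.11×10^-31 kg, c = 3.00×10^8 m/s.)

E_1 = h²/(8m_eL²) = 6.783×10^-20 J, so ΔE = (4² − 3²)E_1 = 4.748×10^-19 J.
λ = hc/ΔE = (6.63×10^-34·3.00×10^8)/4.748×10^-19 = 4.19×10^-7 m = 419 nm.

λ = 419 nm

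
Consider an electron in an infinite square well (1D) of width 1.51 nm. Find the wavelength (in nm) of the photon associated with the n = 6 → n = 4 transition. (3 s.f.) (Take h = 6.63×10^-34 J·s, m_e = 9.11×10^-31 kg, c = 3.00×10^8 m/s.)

E_1 = h²/(8m_eL²) = 2.645×10^-20 J, so ΔE = (6² − 4²)E_1 = 5.290×10^-19 J.
λ = hc/ΔE = (6.63×10^-34·3.00×10^8)/5.290×10^-19 = 3.76×10^-7 m = 376 nm.

λ = 376 nm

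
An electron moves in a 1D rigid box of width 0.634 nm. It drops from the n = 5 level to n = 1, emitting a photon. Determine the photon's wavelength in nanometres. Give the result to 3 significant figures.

E_1 = h²/(8m_eL²) = 1.499×10^-19 J, so ΔE = (5² − 1²)E_1 = 3.598×10^-18 J.
λ = hc/ΔE = (6.626×10^-34·2.998×10^8)/3.598×10^-18 = 5.52×10^-8 m = 55.2 nm.

λ = 55.2 nm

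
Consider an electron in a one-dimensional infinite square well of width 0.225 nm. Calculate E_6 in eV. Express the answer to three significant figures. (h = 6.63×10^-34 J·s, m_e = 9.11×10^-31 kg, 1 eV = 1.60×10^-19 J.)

E_6 = 268 eV

For an infinite well E_n = n²h²/(8m_eL²), so E_1 = h²/(8m_eL²) = (6.63×10^-34)²/(8·9.11×10^-31·(2.25×10^-10 m)²) = 1.191×10^-18 J.
Then E_6 = 6²·E_1 = 36·1.191×10^-18 J = 4.288×10^-17 J.
Converting, E_6 = 4.288×10^-17 J / (1.60×10^-19 J/eV) = 268 eV.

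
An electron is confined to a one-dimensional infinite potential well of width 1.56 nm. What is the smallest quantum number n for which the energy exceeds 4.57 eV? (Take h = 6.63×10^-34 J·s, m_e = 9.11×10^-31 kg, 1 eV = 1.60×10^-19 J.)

E_1 = h²/(8m_eL²) = 2.478×10^-20 J = 0.1549 eV.
Need n² > 4.57/0.1549 = 29.50, i.e. n > 5.431.
The smallest integer satisfying this is n = 6.

n = 6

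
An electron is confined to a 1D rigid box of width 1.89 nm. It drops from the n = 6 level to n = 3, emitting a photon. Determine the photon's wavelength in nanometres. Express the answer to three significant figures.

λ = 436 nm

E_1 = h²/(8m_eL²) = 1.687×10^-20 J, so ΔE = (6² − 3²)E_1 = 4.555×10^-19 J.
λ = hc/ΔE = (6.626×10^-34·2.998×10^8)/4.555×10^-19 = 4.36×10^-7 m = 436 nm.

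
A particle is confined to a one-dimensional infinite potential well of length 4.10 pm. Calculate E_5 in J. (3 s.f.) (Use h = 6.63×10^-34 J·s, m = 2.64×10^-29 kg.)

E_5 = 3.10×10^-15 J

For an infinite well E_n = n²h²/(8mL²), so E_1 = h²/(8mL²) = (6.63×10^-34)²/(8·2.64×10^-29·(4.10×10^-12 m)²) = 1.238×10^-16 J.
Then E_5 = 5²·E_1 = 25·1.238×10^-16 J = 3.10×10^-15 J.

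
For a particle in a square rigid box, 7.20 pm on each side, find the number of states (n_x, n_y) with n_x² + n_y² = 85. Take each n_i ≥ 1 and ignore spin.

The level has n_x² + n_y² = 85. The ordered positive-integer solutions are (2, 9), (6, 7), (7, 6), (9, 2).
That gives 4 states.

degeneracy = 4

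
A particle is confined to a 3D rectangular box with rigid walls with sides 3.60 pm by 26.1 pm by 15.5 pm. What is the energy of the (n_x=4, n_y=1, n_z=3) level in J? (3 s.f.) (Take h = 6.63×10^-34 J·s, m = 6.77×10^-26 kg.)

E = 1.03×10^-18 J

For a 3D rectangular well E = (h²/8m)·Σ n_i²/L_i² = (6.63×10^-34)²/(8·6.77×10^-26) · [4²/(3.60 pm)² + 1²/(26.1 pm)² + 3²/(15.5 pm)²].
Evaluating gives E = 1.03×10^-18 J.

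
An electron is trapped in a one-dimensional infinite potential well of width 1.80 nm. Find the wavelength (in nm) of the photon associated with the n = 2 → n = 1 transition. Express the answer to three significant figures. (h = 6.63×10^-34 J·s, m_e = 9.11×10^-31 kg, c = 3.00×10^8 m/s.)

E_1 = h²/(8m_eL²) = 1.862×10^-20 J, so ΔE = (2² − 1²)E_1 = 5.586×10^-20 J.
λ = hc/ΔE = (6.63×10^-34·3.00×10^8)/5.586×10^-20 = 3.56×10^-6 m = 3.56×10^3 nm.

λ = 3.56×10^3 nm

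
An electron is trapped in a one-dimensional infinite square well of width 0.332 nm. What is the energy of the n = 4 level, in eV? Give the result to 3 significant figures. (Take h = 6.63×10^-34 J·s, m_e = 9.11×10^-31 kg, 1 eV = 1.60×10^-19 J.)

For an infinite well E_n = n²h²/(8m_eL²), so E_1 = h²/(8m_eL²) = (6.63×10^-34)²/(8·9.11×10^-31·(3.32×10^-10 m)²) = 5.472×10^-19 J.
Then E_4 = 4²·E_1 = 16·5.472×10^-19 J = 8.755×10^-18 J.
Converting, E_4 = 8.755×10^-18 J / (1.60×10^-19 J/eV) = 54.7 eV.

E_4 = 54.7 eV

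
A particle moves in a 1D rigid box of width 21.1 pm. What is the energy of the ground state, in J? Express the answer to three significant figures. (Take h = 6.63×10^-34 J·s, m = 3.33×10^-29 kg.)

For an infinite well E_n = n²h²/(8mL²), so E_1 = h²/(8mL²) = (6.63×10^-34)²/(8·3.33×10^-29·(2.11×10^-11 m)²) = 3.706×10^-18 J.

E_1 = 3.71×10^-18 J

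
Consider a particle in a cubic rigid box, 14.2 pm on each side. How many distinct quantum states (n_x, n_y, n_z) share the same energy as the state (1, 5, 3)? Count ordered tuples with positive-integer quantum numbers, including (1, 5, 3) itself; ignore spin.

degeneracy = 6

The level has n_x² + n_y² + n_z² = 35. The ordered positive-integer solutions are (1, 3, 5), (1, 5, 3), (3, 1, 5), (3, 5, 1), (5, 1, 3), (5, 3, 1).
That gives 6 states.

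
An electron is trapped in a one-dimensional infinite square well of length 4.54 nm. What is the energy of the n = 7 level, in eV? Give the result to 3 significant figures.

For an infinite well E_n = n²h²/(8m_eL²), so E_1 = h²/(8m_eL²) = (6.626×10^-34)²/(8·9.109×10^-31·(4.54×10^-9 m)²) = 2.923×10^-21 J.
Then E_7 = 7²·E_1 = 49·2.923×10^-21 J = 1.432×10^-19 J.
Converting, E_7 = 1.432×10^-19 J / (1.602×10^-19 J/eV) = 0.894 eV.

E_7 = 0.894 eV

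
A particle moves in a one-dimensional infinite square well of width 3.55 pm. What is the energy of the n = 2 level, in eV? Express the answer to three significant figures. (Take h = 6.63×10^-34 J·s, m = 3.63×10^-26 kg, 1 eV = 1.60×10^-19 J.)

For an infinite well E_n = n²h²/(8mL²), so E_1 = h²/(8mL²) = (6.63×10^-34)²/(8·3.63×10^-26·(3.55×10^-12 m)²) = 1.201×10^-19 J.
Then E_2 = 2²·E_1 = 4·1.201×10^-19 J = 4.804×10^-19 J.
Converting, E_2 = 4.804×10^-19 J / (1.60×10^-19 J/eV) = 3.00 eV.

E_2 = 3.00 eV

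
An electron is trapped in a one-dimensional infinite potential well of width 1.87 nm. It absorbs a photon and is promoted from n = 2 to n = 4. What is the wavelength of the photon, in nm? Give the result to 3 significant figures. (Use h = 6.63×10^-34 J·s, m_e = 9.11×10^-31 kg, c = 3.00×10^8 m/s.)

λ = 961 nm

E_1 = h²/(8m_eL²) = 1.725×10^-20 J, so ΔE = (4² − 2²)E_1 = 2.070×10^-19 J.
λ = hc/ΔE = (6.63×10^-34·3.00×10^8)/2.070×10^-19 = 9.61×10^-7 m = 961 nm.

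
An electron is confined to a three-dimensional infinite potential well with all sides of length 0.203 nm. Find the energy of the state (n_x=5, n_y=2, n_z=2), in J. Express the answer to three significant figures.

E = 4.82×10^-17 J

For a 3D rectangular well E = (h²/8m_e)·Σ n_i²/L_i² = (6.626×10^-34)²/(8·9.109×10^-31) · [5²/(0.203 nm)² + 2²/(0.203 nm)² + 2²/(0.203 nm)²].
Evaluating gives E = 4.82×10^-17 J.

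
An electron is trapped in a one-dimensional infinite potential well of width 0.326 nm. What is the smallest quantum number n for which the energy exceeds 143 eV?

E_1 = h²/(8m_eL²) = 5.669×10^-19 J = 3.539 eV.
Need n² > 143/3.539 = 40.41, i.e. n > 6.357.
The smallest integer satisfying this is n = 7.

n = 7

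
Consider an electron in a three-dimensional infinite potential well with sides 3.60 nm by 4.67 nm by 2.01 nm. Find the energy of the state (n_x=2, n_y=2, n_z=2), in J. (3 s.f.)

E = 8.93×10^-20 J

For a 3D rectangular well E = (h²/8m_e)·Σ n_i²/L_i² = (6.626×10^-34)²/(8·9.109×10^-31) · [2²/(3.60 nm)² + 2²/(4.67 nm)² + 2²/(2.01 nm)²].
Evaluating gives E = 8.93×10^-20 J.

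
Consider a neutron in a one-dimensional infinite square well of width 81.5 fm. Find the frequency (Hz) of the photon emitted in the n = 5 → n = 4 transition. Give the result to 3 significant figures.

E_1 = h²/(8m_nL²) = 4.933×10^-15 J and ΔE = (5² − 4²)E_1 = 4.440×10^-14 J.
f = ΔE/h = 4.440×10^-14/6.626×10^-34 = 6.70×10^19 Hz.

f = 6.70×10^19 Hz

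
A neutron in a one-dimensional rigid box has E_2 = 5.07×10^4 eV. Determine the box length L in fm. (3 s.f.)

L = 127 fm

From E_n = n²h²/(8m_nL²), L = n·h/√(8m_nE_n).
E_2 = 5.07×10^4 eV = 8.122×10^-15 J, so L = 2·6.626×10^-34/√(8·1.675×10^-27·8.122×10^-15) = 1.27×10^-13 m = 127 fm.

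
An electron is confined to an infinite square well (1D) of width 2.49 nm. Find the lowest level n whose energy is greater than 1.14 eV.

n = 5

E_1 = h²/(8m_eL²) = 9.717×10^-21 J = 0.06066 eV.
Need n² > 1.14/0.06066 = 18.79, i.e. n > 4.335.
The smallest integer satisfying this is n = 5.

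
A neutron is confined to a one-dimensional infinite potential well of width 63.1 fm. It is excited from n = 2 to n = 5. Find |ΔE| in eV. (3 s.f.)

E_1 = h²/(8m_nL²) = 8.229×10^-15 J.
|ΔE| = |2² − 5²|·E_1 = 21·8.229×10^-15 J = 1.728×10^-13 J = 1.08×10^6 eV.

|ΔE| = 1.08×10^6 eV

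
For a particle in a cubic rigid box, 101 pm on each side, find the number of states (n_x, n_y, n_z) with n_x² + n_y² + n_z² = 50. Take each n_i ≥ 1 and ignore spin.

The level has n_x² + n_y² + n_z² = 50. The ordered positive-integer solutions are (3, 4, 5), (3, 5, 4), (4, 3, 5), (4, 5, 3), (5, 3, 4), (5, 4, 3).
That gives 6 states.

degeneracy = 6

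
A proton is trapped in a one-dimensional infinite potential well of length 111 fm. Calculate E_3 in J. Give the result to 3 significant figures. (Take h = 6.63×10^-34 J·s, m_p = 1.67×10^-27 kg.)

For an infinite well E_n = n²h²/(8m_pL²), so E_1 = h²/(8m_pL²) = (6.63×10^-34)²/(8·1.67×10^-27·(1.11×10^-13 m)²) = 2.670×10^-15 J.
Then E_3 = 3²·E_1 = 9·2.670×10^-15 J = 2.40×10^-14 J.

E_3 = 2.40×10^-14 J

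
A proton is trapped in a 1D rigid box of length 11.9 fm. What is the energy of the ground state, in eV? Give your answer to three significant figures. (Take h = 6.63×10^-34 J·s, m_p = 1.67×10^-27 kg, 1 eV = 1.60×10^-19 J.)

E_1 = 1.45×10^6 eV

For an infinite well E_n = n²h²/(8m_pL²), so E_1 = h²/(8m_pL²) = (6.63×10^-34)²/(8·1.67×10^-27·(1.19×10^-14 m)²) = 2.323×10^-13 J.
Converting, E_1 = 2.323×10^-13 J / (1.60×10^-19 J/eV) = 1.45×10^6 eV.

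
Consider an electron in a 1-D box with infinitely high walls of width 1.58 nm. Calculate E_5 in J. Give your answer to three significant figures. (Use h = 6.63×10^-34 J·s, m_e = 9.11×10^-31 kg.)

E_5 = 6.04×10^-19 J

For an infinite well E_n = n²h²/(8m_eL²), so E_1 = h²/(8m_eL²) = (6.63×10^-34)²/(8·9.11×10^-31·(1.58×10^-9 m)²) = 2.416×10^-20 J.
Then E_5 = 5²·E_1 = 25·2.416×10^-20 J = 6.04×10^-19 J.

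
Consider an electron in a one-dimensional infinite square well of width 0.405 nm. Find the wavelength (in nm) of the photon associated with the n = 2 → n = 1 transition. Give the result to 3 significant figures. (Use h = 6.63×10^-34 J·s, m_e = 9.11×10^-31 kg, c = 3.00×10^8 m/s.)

E_1 = h²/(8m_eL²) = 3.677×10^-19 J, so ΔE = (2² − 1²)E_1 = 1.103×10^-18 J.
λ = hc/ΔE = (6.63×10^-34·3.00×10^8)/1.103×10^-18 = 1.80×10^-7 m = 180 nm.

λ = 180 nm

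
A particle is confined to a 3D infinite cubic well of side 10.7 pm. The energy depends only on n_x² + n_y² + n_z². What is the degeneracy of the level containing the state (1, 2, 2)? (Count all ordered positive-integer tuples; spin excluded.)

degeneracy = 3

The level has n_x² + n_y² + n_z² = 9. The ordered positive-integer solutions are (1, 2, 2), (2, 1, 2), (2, 2, 1).
That gives 3 states.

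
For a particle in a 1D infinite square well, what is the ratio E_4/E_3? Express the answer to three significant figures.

1.78

E_n ∝ n², so E_4/E_3 = 4²/3² = 16/9 = 1.78.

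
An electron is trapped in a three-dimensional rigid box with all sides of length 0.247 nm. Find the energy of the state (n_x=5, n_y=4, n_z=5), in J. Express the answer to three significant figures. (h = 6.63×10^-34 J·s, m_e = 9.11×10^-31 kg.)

E = 6.52×10^-17 J

For a 3D rectangular well E = (h²/8m_e)·Σ n_i²/L_i² = (6.63×10^-34)²/(8·9.11×10^-31) · [5²/(0.247 nm)² + 4²/(0.247 nm)² + 5²/(0.247 nm)²].
Evaluating gives E = 6.52×10^-17 J.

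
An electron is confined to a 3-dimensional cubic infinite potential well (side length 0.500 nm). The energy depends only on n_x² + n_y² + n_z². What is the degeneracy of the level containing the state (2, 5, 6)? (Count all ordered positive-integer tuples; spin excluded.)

degeneracy = 6

The level has n_x² + n_y² + n_z² = 65. The ordered positive-integer solutions are (2, 5, 6), (2, 6, 5), (5, 2, 6), (5, 6, 2), (6, 2, 5), (6, 5, 2).
That gives 6 states.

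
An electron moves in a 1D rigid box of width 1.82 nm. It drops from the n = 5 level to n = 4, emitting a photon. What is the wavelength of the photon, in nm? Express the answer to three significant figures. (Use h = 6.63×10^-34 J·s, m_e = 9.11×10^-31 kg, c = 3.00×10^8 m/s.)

λ = 1.21×10^3 nm

E_1 = h²/(8m_eL²) = 1.821×10^-20 J, so ΔE = (5² − 4²)E_1 = 1.639×10^-19 J.
λ = hc/ΔE = (6.63×10^-34·3.00×10^8)/1.639×10^-19 = 1.21×10^-6 m = 1.21×10^3 nm.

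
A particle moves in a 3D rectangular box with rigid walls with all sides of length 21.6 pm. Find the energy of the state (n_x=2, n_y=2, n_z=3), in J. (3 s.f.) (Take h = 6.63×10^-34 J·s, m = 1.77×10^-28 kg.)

E = 1.13×10^-17 J

For a 3D rectangular well E = (h²/8m)·Σ n_i²/L_i² = (6.63×10^-34)²/(8·1.77×10^-28) · [2²/(21.6 pm)² + 2²/(21.6 pm)² + 3²/(21.6 pm)²].
Evaluating gives E = 1.13×10^-17 J.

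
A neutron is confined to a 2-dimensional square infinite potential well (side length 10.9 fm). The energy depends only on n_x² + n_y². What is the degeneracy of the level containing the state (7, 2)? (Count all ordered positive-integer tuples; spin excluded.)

degeneracy = 2

The level has n_x² + n_y² = 53. The ordered positive-integer solutions are (2, 7), (7, 2).
That gives 2 states.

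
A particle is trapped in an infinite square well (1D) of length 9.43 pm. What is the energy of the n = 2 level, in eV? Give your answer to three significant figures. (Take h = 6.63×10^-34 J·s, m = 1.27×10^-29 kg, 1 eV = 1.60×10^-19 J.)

For an infinite well E_n = n²h²/(8mL²), so E_1 = h²/(8mL²) = (6.63×10^-34)²/(8·1.27×10^-29·(9.43×10^-12 m)²) = 4.865×10^-17 J.
Then E_2 = 2²·E_1 = 4·4.865×10^-17 J = 1.946×10^-16 J.
Converting, E_2 = 1.946×10^-16 J / (1.60×10^-19 J/eV) = 1.22×10^3 eV.

E_2 = 1.22×10^3 eV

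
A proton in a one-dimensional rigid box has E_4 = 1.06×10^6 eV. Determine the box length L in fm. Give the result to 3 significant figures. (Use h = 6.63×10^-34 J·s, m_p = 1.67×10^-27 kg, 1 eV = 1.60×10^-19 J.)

From E_n = n²h²/(8m_pL²), L = n·h/√(8m_pE_n).
E_4 = 1.06×10^6 eV = 1.696×10^-13 J, so L = 4·6.63×10^-34/√(8·1.67×10^-27·1.696×10^-13) = 5.57×10^-14 m = 55.7 fm.

L = 55.7 fm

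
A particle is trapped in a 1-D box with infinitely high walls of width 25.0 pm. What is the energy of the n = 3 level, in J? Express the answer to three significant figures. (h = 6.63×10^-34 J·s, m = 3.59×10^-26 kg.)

E_3 = 2.20×10^-20 J

For an infinite well E_n = n²h²/(8mL²), so E_1 = h²/(8mL²) = (6.63×10^-34)²/(8·3.59×10^-26·(2.50×10^-11 m)²) = 2.449×10^-21 J.
Then E_3 = 3²·E_1 = 9·2.449×10^-21 J = 2.20×10^-20 J.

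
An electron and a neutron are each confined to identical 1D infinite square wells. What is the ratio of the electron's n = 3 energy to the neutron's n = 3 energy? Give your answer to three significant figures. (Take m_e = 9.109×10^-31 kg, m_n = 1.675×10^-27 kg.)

E_n ∝ 1/m at fixed n and L, so the ratio is m_n/m_e = 1.675×10^-27/9.109×10^-31 = 1.84×10^3.

1.84×10^3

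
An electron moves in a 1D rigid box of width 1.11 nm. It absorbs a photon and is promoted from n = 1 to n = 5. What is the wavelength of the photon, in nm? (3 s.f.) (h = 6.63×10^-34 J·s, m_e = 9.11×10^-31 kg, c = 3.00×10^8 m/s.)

E_1 = h²/(8m_eL²) = 4.895×10^-20 J, so ΔE = (5² − 1²)E_1 = 1.175×10^-18 J.
λ = hc/ΔE = (6.63×10^-34·3.00×10^8)/1.175×10^-18 = 1.69×10^-7 m = 169 nm.

λ = 169 nm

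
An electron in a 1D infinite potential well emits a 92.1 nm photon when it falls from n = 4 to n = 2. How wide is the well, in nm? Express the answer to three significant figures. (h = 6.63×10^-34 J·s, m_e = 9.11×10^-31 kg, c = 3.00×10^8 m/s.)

L = 0.579 nm

The photon carries ΔE = hc/λ = 6.63×10^-34·3.00×10^8/9.21×10^-8 m = 2.160×10^-18 J.
Since ΔE = (4² − 2²)E_1, E_1 = 1.800×10^-19 J, and L = h/√(8m_eE_1) = 5.79×10^-10 m = 0.579 nm.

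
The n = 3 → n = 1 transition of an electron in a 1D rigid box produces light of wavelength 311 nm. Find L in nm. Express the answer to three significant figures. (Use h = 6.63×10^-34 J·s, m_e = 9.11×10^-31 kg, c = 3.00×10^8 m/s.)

L = 0.869 nm

The photon carries ΔE = hc/λ = 6.63×10^-34·3.00×10^8/3.11×10^-7 m = 6.395×10^-19 J.
Since ΔE = (3² − 1²)E_1, E_1 = 7.994×10^-20 J, and L = h/√(8m_eE_1) = 8.69×10^-10 m = 0.869 nm.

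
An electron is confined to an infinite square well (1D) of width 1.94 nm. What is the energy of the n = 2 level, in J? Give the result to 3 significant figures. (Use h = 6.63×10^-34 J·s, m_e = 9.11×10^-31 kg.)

For an infinite well E_n = n²h²/(8m_eL²), so E_1 = h²/(8m_eL²) = (6.63×10^-34)²/(8·9.11×10^-31·(1.94×10^-9 m)²) = 1.603×10^-20 J.
Then E_2 = 2²·E_1 = 4·1.603×10^-20 J = 6.41×10^-20 J.

E_2 = 6.41×10^-20 J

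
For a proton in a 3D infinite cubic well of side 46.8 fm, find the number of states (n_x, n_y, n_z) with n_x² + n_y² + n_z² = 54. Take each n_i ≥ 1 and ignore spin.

The level has n_x² + n_y² + n_z² = 54. The ordered positive-integer solutions are (1, 2, 7), (1, 7, 2), (2, 1, 7), (2, 5, 5), (2, 7, 1), (3, 3, 6), (3, 6, 3), (5, 2, 5), (5, 5, 2), (6, 3, 3), (7, 1, 2), (7, 2, 1).
That gives 12 states.

degeneracy = 12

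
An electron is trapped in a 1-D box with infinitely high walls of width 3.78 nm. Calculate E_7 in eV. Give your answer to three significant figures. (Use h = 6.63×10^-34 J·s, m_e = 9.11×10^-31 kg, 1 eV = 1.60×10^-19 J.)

E_7 = 1.29 eV

For an infinite well E_n = n²h²/(8m_eL²), so E_1 = h²/(8m_eL²) = (6.63×10^-34)²/(8·9.11×10^-31·(3.78×10^-9 m)²) = 4.221×10^-21 J.
Then E_7 = 7²·E_1 = 49·4.221×10^-21 J = 2.068×10^-19 J.
Converting, E_7 = 2.068×10^-19 J / (1.60×10^-19 J/eV) = 1.29 eV.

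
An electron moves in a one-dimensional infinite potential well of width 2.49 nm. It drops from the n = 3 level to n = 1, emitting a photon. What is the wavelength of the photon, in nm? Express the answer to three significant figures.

λ = 2.56×10^3 nm

E_1 = h²/(8m_eL²) = 9.717×10^-21 J, so ΔE = (3² − 1²)E_1 = 7.774×10^-20 J.
λ = hc/ΔE = (6.626×10^-34·2.998×10^8)/7.774×10^-20 = 2.56×10^-6 m = 2.56×10^3 nm.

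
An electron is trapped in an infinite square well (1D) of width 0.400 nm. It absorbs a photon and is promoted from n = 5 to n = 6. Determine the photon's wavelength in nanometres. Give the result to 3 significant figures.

E_1 = h²/(8m_eL²) = 3.765×10^-19 J, so ΔE = (6² − 5²)E_1 = 4.141×10^-18 J.
λ = hc/ΔE = (6.626×10^-34·2.998×10^8)/4.141×10^-18 = 4.80×10^-8 m = 48.0 nm.

λ = 48.0 nm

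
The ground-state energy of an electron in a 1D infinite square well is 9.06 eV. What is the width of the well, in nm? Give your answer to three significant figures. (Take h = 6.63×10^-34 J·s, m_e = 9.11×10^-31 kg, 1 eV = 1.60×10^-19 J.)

L = 0.204 nm

From E_n = n²h²/(8m_eL²), L = n·h/√(8m_eE_n).
E_1 = 9.06 eV = 1.450×10^-18 J, so L = 1·6.63×10^-34/√(8·9.11×10^-31·1.450×10^-18) = 2.04×10^-10 m = 0.204 nm.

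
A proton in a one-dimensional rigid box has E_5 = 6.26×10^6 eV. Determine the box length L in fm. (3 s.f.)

L = 28.6 fm

From E_n = n²h²/(8m_pL²), L = n·h/√(8m_pE_n).
E_5 = 6.26×10^6 eV = 1.003×10^-12 J, so L = 5·6.626×10^-34/√(8·1.673×10^-27·1.003×10^-12) = 2.86×10^-14 m = 28.6 fm.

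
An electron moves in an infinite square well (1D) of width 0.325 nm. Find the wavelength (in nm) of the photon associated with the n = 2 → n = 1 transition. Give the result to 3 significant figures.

λ = 116 nm

E_1 = h²/(8m_eL²) = 5.704×10^-19 J, so ΔE = (2² − 1²)E_1 = 1.711×10^-18 J.
λ = hc/ΔE = (6.626×10^-34·2.998×10^8)/1.711×10^-18 = 1.16×10^-7 m = 116 nm.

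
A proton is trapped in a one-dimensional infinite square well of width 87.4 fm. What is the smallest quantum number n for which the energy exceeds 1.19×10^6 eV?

n = 7

E_1 = h²/(8m_pL²) = 4.294×10^-15 J = 2.680×10^4 eV.
Need n² > 1.19×10^6/2.680×10^4 = 44.40, i.e. n > 6.663.
The smallest integer satisfying this is n = 7.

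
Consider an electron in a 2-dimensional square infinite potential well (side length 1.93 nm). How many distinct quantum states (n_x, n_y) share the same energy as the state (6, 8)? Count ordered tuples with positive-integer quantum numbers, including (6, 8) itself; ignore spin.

degeneracy = 2

The level has n_x² + n_y² = 100. The ordered positive-integer solutions are (6, 8), (8, 6).
That gives 2 states.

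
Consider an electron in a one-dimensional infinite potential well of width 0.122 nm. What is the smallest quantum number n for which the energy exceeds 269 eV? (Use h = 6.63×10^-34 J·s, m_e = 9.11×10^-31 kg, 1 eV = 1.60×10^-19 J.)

n = 4

E_1 = h²/(8m_eL²) = 4.052×10^-18 J = 25.32 eV.
Need n² > 269/25.32 = 10.62, i.e. n > 3.259.
The smallest integer satisfying this is n = 4.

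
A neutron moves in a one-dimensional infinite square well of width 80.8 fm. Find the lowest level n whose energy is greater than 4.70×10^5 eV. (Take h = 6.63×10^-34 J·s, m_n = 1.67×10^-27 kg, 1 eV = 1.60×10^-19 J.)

E_1 = h²/(8m_nL²) = 5.040×10^-15 J = 3.150×10^4 eV.
Need n² > 4.70×10^5/3.150×10^4 = 14.92, i.e. n > 3.863.
The smallest integer satisfying this is n = 4.

n = 4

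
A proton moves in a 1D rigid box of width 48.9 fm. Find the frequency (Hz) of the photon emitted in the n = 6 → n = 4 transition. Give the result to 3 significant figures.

f = 4.14×10^20 Hz

E_1 = h²/(8m_pL²) = 1.372×10^-14 J and ΔE = (6² − 4²)E_1 = 2.744×10^-13 J.
f = ΔE/h = 2.744×10^-13/6.626×10^-34 = 4.14×10^20 Hz.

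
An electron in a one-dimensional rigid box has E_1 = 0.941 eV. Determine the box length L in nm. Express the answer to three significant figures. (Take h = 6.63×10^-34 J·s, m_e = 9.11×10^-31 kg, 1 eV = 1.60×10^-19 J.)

From E_n = n²h²/(8m_eL²), L = n·h/√(8m_eE_n).
E_1 = 0.941 eV = 1.506×10^-19 J, so L = 1·6.63×10^-34/√(8·9.11×10^-31·1.506×10^-19) = 6.33×10^-10 m = 0.633 nm.

L = 0.633 nm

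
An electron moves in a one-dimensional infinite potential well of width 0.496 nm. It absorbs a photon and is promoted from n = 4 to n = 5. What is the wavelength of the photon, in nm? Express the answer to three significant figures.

λ = 90.1 nm

E_1 = h²/(8m_eL²) = 2.449×10^-19 J, so ΔE = (5² − 4²)E_1 = 2.204×10^-18 J.
λ = hc/ΔE = (6.626×10^-34·2.998×10^8)/2.204×10^-18 = 9.01×10^-8 m = 90.1 nm.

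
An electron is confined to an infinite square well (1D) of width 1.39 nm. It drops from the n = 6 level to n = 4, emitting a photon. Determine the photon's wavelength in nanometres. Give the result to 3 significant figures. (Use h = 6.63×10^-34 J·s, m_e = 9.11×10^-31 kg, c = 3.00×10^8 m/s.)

λ = 319 nm

E_1 = h²/(8m_eL²) = 3.122×10^-20 J, so ΔE = (6² − 4²)E_1 = 6.244×10^-19 J.
λ = hc/ΔE = (6.63×10^-34·3.00×10^8)/6.244×10^-19 = 3.19×10^-7 m = 319 nm.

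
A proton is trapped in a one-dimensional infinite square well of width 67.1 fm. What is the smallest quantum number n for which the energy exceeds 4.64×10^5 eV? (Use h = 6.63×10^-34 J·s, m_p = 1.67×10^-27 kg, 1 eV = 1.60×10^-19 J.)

n = 4

E_1 = h²/(8m_pL²) = 7.308×10^-15 J = 4.568×10^4 eV.
Need n² > 4.64×10^5/4.568×10^4 = 10.16, i.e. n > 3.187.
The smallest integer satisfying this is n = 4.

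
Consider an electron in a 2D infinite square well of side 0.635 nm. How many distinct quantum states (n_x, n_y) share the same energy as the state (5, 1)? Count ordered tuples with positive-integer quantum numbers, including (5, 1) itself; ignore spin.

degeneracy = 2

The level has n_x² + n_y² = 26. The ordered positive-integer solutions are (1, 5), (5, 1).
That gives 2 states.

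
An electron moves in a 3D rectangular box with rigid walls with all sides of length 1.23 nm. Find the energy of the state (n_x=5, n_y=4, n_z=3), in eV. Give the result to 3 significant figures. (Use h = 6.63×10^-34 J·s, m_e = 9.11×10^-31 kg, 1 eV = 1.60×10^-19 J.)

E = 12.5 eV

For a 3D rectangular well E = (h²/8m_e)·Σ n_i²/L_i² = (6.63×10^-34)²/(8·9.11×10^-31) · [5²/(1.23 nm)² + 4²/(1.23 nm)² + 3²/(1.23 nm)²].
Evaluating gives E = 1.993×10^-18 J = 12.5 eV.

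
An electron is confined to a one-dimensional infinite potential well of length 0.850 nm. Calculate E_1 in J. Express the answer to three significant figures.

For an infinite well E_n = n²h²/(8m_eL²), so E_1 = h²/(8m_eL²) = (6.626×10^-34)²/(8·9.109×10^-31·(8.50×10^-10 m)²) = 8.339×10^-20 J.

E_1 = 8.34×10^-20 J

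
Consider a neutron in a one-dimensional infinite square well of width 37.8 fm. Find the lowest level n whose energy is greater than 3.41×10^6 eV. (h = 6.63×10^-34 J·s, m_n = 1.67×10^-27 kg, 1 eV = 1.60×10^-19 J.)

n = 5

E_1 = h²/(8m_nL²) = 2.303×10^-14 J = 1.439×10^5 eV.
Need n² > 3.41×10^6/1.439×10^5 = 23.70, i.e. n > 4.868.
The smallest integer satisfying this is n = 5.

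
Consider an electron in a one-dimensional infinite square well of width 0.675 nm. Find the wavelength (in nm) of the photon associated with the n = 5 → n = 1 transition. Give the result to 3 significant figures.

λ = 62.6 nm

E_1 = h²/(8m_eL²) = 1.322×10^-19 J, so ΔE = (5² − 1²)E_1 = 3.173×10^-18 J.
λ = hc/ΔE = (6.626×10^-34·2.998×10^8)/3.173×10^-18 = 6.26×10^-8 m = 62.6 nm.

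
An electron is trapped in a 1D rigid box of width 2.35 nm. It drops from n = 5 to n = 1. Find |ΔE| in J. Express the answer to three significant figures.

E_1 = h²/(8m_eL²) = 1.091×10^-20 J.
|ΔE| = |5² − 1²|·E_1 = 24·1.091×10^-20 J = 2.62×10^-19 J.

|ΔE| = 2.62×10^-19 J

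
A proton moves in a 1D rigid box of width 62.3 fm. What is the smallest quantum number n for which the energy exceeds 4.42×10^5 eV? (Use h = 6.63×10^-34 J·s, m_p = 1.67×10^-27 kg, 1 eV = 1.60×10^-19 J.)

E_1 = h²/(8m_pL²) = 8.477×10^-15 J = 5.298×10^4 eV.
Need n² > 4.42×10^5/5.298×10^4 = 8.343, i.e. n > 2.888.
The smallest integer satisfying this is n = 3.

n = 3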